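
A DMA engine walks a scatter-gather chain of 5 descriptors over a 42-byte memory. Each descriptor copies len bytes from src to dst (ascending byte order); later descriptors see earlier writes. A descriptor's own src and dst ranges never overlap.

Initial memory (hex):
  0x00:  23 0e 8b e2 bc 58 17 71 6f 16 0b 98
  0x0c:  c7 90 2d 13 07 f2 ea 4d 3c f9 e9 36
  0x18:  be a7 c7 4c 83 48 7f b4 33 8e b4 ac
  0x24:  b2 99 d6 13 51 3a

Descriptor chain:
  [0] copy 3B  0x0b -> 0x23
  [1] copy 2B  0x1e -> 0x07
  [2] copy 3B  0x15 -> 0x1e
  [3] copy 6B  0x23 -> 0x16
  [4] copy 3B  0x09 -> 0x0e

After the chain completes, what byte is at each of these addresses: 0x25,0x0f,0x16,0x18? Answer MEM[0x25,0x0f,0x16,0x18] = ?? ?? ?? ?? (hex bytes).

D0: mem[0x23..0x25] <- [98 c7 90]
D1: mem[0x07..0x08] <- [7f b4]
D2: mem[0x1e..0x20] <- [f9 e9 36]
D3: mem[0x16..0x1b] <- [98 c7 90 d6 13 51]
D4: mem[0x0e..0x10] <- [16 0b 98]
query mem[0x25]=0x90, mem[0x0f]=0x0b, mem[0x16]=0x98, mem[0x18]=0x90

MEM[0x25,0x0f,0x16,0x18] = 90 0b 98 90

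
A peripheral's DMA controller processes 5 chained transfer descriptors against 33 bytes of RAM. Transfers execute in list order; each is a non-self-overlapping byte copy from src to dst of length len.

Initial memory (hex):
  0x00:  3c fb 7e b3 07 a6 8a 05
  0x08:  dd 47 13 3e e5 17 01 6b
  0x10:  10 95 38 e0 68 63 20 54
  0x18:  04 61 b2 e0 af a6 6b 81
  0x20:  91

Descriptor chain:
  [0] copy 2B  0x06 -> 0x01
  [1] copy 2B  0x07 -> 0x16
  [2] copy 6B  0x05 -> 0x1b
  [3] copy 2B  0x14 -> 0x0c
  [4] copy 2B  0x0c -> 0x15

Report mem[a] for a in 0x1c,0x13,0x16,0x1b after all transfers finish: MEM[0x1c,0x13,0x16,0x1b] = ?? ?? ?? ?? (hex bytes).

[0] 0x06->0x01 len=2 : 8a 05
[1] 0x07->0x16 len=2 : 05 dd
[2] 0x05->0x1b len=6 : a6 8a 05 dd 47 13
[3] 0x14->0x0c len=2 : 68 63
[4] 0x0c->0x15 len=2 : 68 63
query mem[0x1c]=0x8a, mem[0x13]=0xe0, mem[0x16]=0x63, mem[0x1b]=0xa6

MEM[0x1c,0x13,0x16,0x1b] = 8a e0 63 a6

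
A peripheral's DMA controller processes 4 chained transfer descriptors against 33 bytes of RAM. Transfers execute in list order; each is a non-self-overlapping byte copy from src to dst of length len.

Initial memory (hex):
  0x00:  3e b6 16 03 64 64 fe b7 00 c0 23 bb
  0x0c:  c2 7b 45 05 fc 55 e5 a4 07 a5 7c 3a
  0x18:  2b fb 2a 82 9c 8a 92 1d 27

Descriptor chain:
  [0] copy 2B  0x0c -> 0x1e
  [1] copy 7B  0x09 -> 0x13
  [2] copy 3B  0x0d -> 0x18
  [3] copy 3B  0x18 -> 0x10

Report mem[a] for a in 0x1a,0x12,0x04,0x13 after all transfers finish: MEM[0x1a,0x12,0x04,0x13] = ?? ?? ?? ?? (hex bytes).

MEM[0x1a,0x12,0x04,0x13] = 05 05 64 c0

D0: mem[0x1e..0x1f] <- [c2 7b]
D1: mem[0x13..0x19] <- [c0 23 bb c2 7b 45 05]
D2: mem[0x18..0x1a] <- [7b 45 05]
D3: mem[0x10..0x12] <- [7b 45 05]
query mem[0x1a]=0x05, mem[0x12]=0x05, mem[0x04]=0x64, mem[0x13]=0xc0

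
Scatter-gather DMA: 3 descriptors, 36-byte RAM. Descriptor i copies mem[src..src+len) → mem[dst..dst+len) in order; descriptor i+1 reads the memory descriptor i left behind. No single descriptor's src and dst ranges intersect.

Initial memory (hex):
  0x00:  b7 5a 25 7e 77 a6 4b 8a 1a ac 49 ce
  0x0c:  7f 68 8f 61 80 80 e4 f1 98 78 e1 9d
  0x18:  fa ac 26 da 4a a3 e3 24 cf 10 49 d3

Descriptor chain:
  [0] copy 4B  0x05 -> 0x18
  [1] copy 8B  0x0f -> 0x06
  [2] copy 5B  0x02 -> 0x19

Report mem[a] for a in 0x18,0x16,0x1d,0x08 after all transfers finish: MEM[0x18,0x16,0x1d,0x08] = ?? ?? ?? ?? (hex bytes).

MEM[0x18,0x16,0x1d,0x08] = a6 e1 61 80

D0: mem[0x18..0x1b] <- [a6 4b 8a 1a]
D1: mem[0x06..0x0d] <- [61 80 80 e4 f1 98 78 e1]
D2: mem[0x19..0x1d] <- [25 7e 77 a6 61]
query mem[0x18]=0xa6, mem[0x16]=0xe1, mem[0x1d]=0x61, mem[0x08]=0x80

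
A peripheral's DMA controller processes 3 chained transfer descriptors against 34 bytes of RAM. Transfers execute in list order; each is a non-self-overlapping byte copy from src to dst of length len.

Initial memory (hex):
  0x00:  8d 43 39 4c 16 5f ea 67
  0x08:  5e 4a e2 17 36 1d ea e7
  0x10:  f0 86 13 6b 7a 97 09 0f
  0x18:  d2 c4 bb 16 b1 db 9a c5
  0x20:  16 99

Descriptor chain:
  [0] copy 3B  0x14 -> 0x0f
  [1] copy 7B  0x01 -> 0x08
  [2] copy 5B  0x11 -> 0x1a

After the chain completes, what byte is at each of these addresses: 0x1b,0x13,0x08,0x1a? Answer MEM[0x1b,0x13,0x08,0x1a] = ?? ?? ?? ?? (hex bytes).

D0: mem[0x0f..0x11] <- [7a 97 09]
D1: mem[0x08..0x0e] <- [43 39 4c 16 5f ea 67]
D2: mem[0x1a..0x1e] <- [09 13 6b 7a 97]
query mem[0x1b]=0x13, mem[0x13]=0x6b, mem[0x08]=0x43, mem[0x1a]=0x09

MEM[0x1b,0x13,0x08,0x1a] = 13 6b 43 09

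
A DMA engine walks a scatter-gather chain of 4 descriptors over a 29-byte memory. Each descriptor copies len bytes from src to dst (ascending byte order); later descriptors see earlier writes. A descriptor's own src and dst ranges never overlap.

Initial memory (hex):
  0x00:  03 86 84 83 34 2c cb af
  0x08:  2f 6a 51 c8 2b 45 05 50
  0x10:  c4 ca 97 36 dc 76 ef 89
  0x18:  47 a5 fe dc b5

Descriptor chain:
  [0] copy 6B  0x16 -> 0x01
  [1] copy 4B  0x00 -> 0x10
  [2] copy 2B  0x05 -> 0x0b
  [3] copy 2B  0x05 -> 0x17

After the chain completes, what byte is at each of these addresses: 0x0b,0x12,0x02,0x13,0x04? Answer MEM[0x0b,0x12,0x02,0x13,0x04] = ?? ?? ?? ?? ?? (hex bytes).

MEM[0x0b,0x12,0x02,0x13,0x04] = fe 89 89 47 a5

#0 dst[0x01+6] := {0xef,0x89,0x47,0xa5,0xfe,0xdc}
#1 dst[0x10+4] := {0x03,0xef,0x89,0x47}
#2 dst[0x0b+2] := {0xfe,0xdc}
#3 dst[0x17+2] := {0xfe,0xdc}
query mem[0x0b]=0xfe, mem[0x12]=0x89, mem[0x02]=0x89, mem[0x13]=0x47, mem[0x04]=0xa5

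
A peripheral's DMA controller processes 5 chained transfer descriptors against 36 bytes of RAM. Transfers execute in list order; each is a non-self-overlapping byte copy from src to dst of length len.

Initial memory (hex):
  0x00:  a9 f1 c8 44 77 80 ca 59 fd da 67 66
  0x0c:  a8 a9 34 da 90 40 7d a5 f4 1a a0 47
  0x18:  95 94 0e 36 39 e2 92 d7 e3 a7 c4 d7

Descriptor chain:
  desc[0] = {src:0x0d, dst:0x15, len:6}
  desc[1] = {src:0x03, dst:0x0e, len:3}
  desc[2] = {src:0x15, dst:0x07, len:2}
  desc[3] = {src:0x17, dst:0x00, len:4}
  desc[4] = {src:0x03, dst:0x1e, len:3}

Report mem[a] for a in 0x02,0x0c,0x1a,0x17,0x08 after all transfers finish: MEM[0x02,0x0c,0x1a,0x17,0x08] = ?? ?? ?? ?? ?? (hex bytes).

#0 dst[0x15+6] := {0xa9,0x34,0xda,0x90,0x40,0x7d}
#1 dst[0x0e+3] := {0x44,0x77,0x80}
#2 dst[0x07+2] := {0xa9,0x34}
#3 dst[0x00+4] := {0xda,0x90,0x40,0x7d}
#4 dst[0x1e+3] := {0x7d,0x77,0x80}
query mem[0x02]=0x40, mem[0x0c]=0xa8, mem[0x1a]=0x7d, mem[0x17]=0xda, mem[0x08]=0x34

MEM[0x02,0x0c,0x1a,0x17,0x08] = 40 a8 7d da 34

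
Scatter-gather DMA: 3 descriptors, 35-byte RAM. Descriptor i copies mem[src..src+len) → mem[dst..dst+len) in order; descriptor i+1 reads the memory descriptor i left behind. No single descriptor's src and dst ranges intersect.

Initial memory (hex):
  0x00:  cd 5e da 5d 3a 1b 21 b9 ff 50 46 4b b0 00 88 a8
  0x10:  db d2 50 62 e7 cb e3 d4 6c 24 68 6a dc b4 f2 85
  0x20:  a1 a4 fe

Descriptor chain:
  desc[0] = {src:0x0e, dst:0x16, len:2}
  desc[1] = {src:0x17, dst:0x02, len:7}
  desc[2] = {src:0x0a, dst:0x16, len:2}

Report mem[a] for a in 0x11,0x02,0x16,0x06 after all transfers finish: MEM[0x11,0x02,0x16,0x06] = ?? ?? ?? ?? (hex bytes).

[0] 0x0e->0x16 len=2 : 88 a8
[1] 0x17->0x02 len=7 : a8 6c 24 68 6a dc b4
[2] 0x0a->0x16 len=2 : 46 4b
query mem[0x11]=0xd2, mem[0x02]=0xa8, mem[0x16]=0x46, mem[0x06]=0x6a

MEM[0x11,0x02,0x16,0x06] = d2 a8 46 6a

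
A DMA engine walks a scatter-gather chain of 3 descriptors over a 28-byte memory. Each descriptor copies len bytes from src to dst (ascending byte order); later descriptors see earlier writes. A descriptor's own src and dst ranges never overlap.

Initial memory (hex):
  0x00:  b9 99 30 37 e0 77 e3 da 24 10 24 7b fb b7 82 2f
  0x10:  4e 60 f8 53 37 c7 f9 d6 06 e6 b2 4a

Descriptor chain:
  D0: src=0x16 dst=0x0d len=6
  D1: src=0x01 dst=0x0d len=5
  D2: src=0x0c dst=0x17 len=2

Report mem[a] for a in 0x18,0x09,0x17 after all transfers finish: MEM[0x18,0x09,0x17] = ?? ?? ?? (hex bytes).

D0: mem[0x0d..0x12] <- [f9 d6 06 e6 b2 4a]
D1: mem[0x0d..0x11] <- [99 30 37 e0 77]
D2: mem[0x17..0x18] <- [fb 99]
query mem[0x18]=0x99, mem[0x09]=0x10, mem[0x17]=0xfb

MEM[0x18,0x09,0x17] = 99 10 fb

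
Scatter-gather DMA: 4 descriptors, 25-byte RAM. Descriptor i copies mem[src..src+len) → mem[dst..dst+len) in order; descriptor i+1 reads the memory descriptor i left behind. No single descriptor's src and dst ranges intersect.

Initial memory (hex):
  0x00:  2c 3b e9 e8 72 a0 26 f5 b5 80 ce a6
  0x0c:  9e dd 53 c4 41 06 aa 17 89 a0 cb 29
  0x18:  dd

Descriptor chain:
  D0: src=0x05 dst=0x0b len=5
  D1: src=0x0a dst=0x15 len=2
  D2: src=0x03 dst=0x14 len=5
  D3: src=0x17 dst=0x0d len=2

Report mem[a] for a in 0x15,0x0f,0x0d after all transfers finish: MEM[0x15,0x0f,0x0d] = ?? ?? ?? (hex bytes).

[0] 0x05->0x0b len=5 : a0 26 f5 b5 80
[1] 0x0a->0x15 len=2 : ce a0
[2] 0x03->0x14 len=5 : e8 72 a0 26 f5
[3] 0x17->0x0d len=2 : 26 f5
query mem[0x15]=0x72, mem[0x0f]=0x80, mem[0x0d]=0x26

MEM[0x15,0x0f,0x0d] = 72 80 26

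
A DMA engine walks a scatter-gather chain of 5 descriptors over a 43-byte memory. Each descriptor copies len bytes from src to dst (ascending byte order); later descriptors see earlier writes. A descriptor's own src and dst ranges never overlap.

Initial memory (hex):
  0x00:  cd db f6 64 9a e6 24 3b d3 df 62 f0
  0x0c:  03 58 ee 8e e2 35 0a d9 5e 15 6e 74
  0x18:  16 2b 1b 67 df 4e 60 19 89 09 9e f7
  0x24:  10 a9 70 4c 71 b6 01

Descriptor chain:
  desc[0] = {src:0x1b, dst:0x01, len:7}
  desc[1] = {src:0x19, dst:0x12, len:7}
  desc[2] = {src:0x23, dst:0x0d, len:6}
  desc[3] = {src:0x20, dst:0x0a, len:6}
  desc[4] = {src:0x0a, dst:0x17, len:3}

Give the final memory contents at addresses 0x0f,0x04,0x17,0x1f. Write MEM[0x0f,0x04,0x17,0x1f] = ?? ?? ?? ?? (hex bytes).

MEM[0x0f,0x04,0x17,0x1f] = a9 60 89 19

  after D0: wrote 7B at 0x01 = 67df4e60198909
  after D1: wrote 7B at 0x12 = 2b1b67df4e6019
  after D2: wrote 6B at 0x0d = f710a9704c71
  after D3: wrote 6B at 0x0a = 89099ef710a9
  after D4: wrote 3B at 0x17 = 89099e
query mem[0x0f]=0xa9, mem[0x04]=0x60, mem[0x17]=0x89, mem[0x1f]=0x19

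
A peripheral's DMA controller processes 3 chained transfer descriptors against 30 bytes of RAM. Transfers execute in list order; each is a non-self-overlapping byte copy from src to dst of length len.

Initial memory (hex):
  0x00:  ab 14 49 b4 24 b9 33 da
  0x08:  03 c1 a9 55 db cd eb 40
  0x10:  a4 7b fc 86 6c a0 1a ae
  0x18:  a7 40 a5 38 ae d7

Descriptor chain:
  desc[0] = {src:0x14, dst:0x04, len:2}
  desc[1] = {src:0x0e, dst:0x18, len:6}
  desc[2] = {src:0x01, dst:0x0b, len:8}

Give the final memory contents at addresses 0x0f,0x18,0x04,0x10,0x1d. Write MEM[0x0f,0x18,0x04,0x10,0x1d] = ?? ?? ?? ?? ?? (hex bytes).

MEM[0x0f,0x18,0x04,0x10,0x1d] = a0 eb 6c 33 86

D0: mem[0x04..0x05] <- [6c a0]
D1: mem[0x18..0x1d] <- [eb 40 a4 7b fc 86]
D2: mem[0x0b..0x12] <- [14 49 b4 6c a0 33 da 03]
query mem[0x0f]=0xa0, mem[0x18]=0xeb, mem[0x04]=0x6c, mem[0x10]=0x33, mem[0x1d]=0x86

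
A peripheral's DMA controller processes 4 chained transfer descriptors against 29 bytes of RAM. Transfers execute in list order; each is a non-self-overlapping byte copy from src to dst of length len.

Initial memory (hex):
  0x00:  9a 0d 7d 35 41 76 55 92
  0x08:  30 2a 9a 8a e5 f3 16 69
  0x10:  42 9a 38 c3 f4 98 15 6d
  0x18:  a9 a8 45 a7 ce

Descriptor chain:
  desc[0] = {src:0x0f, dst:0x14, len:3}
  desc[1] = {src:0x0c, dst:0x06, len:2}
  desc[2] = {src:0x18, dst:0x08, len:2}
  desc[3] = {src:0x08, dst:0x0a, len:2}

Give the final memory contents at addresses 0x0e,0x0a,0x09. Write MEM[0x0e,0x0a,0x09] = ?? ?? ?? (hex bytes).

MEM[0x0e,0x0a,0x09] = 16 a9 a8

D0: mem[0x14..0x16] <- [69 42 9a]
D1: mem[0x06..0x07] <- [e5 f3]
D2: mem[0x08..0x09] <- [a9 a8]
D3: mem[0x0a..0x0b] <- [a9 a8]
query mem[0x0e]=0x16, mem[0x0a]=0xa9, mem[0x09]=0xa8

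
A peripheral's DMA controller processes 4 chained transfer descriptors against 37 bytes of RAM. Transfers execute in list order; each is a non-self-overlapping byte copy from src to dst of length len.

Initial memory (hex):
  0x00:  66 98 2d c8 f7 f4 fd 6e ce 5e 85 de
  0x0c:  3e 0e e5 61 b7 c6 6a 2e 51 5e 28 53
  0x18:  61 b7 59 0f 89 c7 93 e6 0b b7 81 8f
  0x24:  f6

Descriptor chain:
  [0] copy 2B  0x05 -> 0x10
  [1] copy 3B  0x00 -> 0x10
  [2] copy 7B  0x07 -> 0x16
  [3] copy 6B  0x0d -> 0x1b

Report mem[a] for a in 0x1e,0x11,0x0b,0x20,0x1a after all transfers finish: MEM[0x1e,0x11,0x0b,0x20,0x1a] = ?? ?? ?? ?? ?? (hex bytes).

#0 dst[0x10+2] := {0xf4,0xfd}
#1 dst[0x10+3] := {0x66,0x98,0x2d}
#2 dst[0x16+7] := {0x6e,0xce,0x5e,0x85,0xde,0x3e,0x0e}
#3 dst[0x1b+6] := {0x0e,0xe5,0x61,0x66,0x98,0x2d}
query mem[0x1e]=0x66, mem[0x11]=0x98, mem[0x0b]=0xde, mem[0x20]=0x2d, mem[0x1a]=0xde

MEM[0x1e,0x11,0x0b,0x20,0x1a] = 66 98 de 2d de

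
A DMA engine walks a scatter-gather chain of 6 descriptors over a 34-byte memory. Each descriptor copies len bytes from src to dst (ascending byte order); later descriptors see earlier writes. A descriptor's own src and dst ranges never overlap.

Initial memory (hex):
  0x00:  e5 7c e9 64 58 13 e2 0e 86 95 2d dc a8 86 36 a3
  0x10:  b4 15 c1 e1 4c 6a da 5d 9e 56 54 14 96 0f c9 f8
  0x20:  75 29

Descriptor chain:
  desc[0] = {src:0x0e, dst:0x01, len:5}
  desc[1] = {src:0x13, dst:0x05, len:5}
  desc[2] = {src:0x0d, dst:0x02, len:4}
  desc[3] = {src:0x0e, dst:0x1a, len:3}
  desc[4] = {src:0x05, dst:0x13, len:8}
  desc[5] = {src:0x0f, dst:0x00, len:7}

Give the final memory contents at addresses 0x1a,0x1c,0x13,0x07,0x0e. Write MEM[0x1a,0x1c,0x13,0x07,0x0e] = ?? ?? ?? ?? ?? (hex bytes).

MEM[0x1a,0x1c,0x13,0x07,0x0e] = a8 b4 b4 6a 36

D0: mem[0x01..0x05] <- [36 a3 b4 15 c1]
D1: mem[0x05..0x09] <- [e1 4c 6a da 5d]
D2: mem[0x02..0x05] <- [86 36 a3 b4]
D3: mem[0x1a..0x1c] <- [36 a3 b4]
D4: mem[0x13..0x1a] <- [b4 4c 6a da 5d 2d dc a8]
D5: mem[0x00..0x06] <- [a3 b4 15 c1 b4 4c 6a]
query mem[0x1a]=0xa8, mem[0x1c]=0xb4, mem[0x13]=0xb4, mem[0x07]=0x6a, mem[0x0e]=0x36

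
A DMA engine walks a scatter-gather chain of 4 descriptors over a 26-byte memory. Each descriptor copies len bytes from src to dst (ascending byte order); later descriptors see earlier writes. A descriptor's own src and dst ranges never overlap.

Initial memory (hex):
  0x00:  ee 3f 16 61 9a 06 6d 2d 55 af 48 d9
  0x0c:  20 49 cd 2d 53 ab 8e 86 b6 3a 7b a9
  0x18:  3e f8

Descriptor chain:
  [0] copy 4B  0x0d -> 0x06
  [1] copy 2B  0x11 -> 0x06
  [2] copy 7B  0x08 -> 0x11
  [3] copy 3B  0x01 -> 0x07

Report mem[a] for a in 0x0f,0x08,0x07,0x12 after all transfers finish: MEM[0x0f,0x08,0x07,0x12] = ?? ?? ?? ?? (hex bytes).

#0 dst[0x06+4] := {0x49,0xcd,0x2d,0x53}
#1 dst[0x06+2] := {0xab,0x8e}
#2 dst[0x11+7] := {0x2d,0x53,0x48,0xd9,0x20,0x49,0xcd}
#3 dst[0x07+3] := {0x3f,0x16,0x61}
query mem[0x0f]=0x2d, mem[0x08]=0x16, mem[0x07]=0x3f, mem[0x12]=0x53

MEM[0x0f,0x08,0x07,0x12] = 2d 16 3f 53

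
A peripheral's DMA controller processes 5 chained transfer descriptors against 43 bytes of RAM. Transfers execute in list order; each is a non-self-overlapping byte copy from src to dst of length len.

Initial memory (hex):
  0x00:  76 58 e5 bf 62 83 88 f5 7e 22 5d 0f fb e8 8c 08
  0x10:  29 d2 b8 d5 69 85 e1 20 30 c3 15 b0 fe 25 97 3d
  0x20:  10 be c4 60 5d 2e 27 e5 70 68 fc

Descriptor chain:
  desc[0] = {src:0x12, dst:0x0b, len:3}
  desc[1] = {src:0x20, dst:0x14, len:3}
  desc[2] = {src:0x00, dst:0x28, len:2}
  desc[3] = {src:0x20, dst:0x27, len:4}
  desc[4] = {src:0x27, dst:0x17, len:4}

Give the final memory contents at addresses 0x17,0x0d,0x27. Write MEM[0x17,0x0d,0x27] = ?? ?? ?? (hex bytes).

MEM[0x17,0x0d,0x27] = 10 69 10

#0 dst[0x0b+3] := {0xb8,0xd5,0x69}
#1 dst[0x14+3] := {0x10,0xbe,0xc4}
#2 dst[0x28+2] := {0x76,0x58}
#3 dst[0x27+4] := {0x10,0xbe,0xc4,0x60}
#4 dst[0x17+4] := {0x10,0xbe,0xc4,0x60}
query mem[0x17]=0x10, mem[0x0d]=0x69, mem[0x27]=0x10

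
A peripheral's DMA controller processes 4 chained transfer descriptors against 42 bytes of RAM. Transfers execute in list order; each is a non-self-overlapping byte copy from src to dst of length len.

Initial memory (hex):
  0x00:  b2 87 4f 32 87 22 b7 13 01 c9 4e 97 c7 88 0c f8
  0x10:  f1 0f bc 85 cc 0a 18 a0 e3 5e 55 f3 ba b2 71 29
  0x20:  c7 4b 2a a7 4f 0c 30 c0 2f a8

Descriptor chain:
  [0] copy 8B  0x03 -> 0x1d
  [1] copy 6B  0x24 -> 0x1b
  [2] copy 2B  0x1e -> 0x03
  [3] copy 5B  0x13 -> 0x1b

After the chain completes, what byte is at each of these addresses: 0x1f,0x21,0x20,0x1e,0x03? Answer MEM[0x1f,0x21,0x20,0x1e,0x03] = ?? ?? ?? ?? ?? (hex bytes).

  after D0: wrote 8B at 0x1d = 328722b71301c94e
  after D1: wrote 6B at 0x1b = 4e0c30c02fa8
  after D2: wrote 2B at 0x03 = c02f
  after D3: wrote 5B at 0x1b = 85cc0a18a0
query mem[0x1f]=0xa0, mem[0x21]=0x13, mem[0x20]=0xa8, mem[0x1e]=0x18, mem[0x03]=0xc0

MEM[0x1f,0x21,0x20,0x1e,0x03] = a0 13 a8 18 c0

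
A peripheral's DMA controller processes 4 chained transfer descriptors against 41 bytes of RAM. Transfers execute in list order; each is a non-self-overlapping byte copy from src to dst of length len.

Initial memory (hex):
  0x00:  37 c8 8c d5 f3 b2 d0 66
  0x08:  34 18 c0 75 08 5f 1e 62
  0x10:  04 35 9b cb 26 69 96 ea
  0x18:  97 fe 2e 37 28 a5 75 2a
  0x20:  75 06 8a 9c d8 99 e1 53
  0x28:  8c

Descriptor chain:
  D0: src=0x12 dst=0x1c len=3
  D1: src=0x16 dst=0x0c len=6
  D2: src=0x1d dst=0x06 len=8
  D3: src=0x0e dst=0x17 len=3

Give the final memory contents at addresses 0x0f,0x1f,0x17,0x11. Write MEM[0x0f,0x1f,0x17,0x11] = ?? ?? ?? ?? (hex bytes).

D0: mem[0x1c..0x1e] <- [9b cb 26]
D1: mem[0x0c..0x11] <- [96 ea 97 fe 2e 37]
D2: mem[0x06..0x0d] <- [cb 26 2a 75 06 8a 9c d8]
D3: mem[0x17..0x19] <- [97 fe 2e]
query mem[0x0f]=0xfe, mem[0x1f]=0x2a, mem[0x17]=0x97, mem[0x11]=0x37

MEM[0x0f,0x1f,0x17,0x11] = fe 2a 97 37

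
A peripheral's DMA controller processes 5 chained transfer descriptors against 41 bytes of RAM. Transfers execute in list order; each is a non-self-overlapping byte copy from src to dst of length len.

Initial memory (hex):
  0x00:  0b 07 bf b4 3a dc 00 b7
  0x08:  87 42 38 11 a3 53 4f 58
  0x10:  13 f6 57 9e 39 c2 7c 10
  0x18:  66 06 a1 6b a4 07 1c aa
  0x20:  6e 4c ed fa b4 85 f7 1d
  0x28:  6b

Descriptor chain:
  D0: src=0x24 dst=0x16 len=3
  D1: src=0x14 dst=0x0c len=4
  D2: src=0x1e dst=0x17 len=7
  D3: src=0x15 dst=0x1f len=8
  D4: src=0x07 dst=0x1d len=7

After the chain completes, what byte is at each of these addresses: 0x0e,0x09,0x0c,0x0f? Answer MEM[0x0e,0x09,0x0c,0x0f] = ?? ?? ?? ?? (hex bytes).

MEM[0x0e,0x09,0x0c,0x0f] = b4 42 39 85

  after D0: wrote 3B at 0x16 = b485f7
  after D1: wrote 4B at 0x0c = 39c2b485
  after D2: wrote 7B at 0x17 = 1caa6e4cedfab4
  after D3: wrote 8B at 0x1f = c2b41caa6e4cedfa
  after D4: wrote 7B at 0x1d = b78742381139c2
query mem[0x0e]=0xb4, mem[0x09]=0x42, mem[0x0c]=0x39, mem[0x0f]=0x85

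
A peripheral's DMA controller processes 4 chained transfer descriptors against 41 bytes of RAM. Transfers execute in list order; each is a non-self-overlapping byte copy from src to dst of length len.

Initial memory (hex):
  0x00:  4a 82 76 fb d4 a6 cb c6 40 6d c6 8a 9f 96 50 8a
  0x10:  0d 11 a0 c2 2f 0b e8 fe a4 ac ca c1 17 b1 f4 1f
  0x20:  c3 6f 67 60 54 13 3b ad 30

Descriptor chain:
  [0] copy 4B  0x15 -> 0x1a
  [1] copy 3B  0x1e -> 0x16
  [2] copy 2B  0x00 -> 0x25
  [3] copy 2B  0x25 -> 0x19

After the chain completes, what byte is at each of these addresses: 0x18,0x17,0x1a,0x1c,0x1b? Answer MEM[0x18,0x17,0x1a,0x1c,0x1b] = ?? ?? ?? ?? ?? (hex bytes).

MEM[0x18,0x17,0x1a,0x1c,0x1b] = c3 1f 82 fe e8

D0: mem[0x1a..0x1d] <- [0b e8 fe a4]
D1: mem[0x16..0x18] <- [f4 1f c3]
D2: mem[0x25..0x26] <- [4a 82]
D3: mem[0x19..0x1a] <- [4a 82]
query mem[0x18]=0xc3, mem[0x17]=0x1f, mem[0x1a]=0x82, mem[0x1c]=0xfe, mem[0x1b]=0xe8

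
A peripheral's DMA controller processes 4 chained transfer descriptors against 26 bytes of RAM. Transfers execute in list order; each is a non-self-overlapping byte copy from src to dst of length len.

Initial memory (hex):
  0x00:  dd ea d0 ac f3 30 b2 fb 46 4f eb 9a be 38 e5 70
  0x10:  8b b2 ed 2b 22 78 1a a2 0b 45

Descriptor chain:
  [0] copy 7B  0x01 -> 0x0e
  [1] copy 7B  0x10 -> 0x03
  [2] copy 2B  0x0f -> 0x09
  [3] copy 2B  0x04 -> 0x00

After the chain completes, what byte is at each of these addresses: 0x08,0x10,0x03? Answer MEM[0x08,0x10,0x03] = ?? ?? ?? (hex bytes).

D0: mem[0x0e..0x14] <- [ea d0 ac f3 30 b2 fb]
D1: mem[0x03..0x09] <- [ac f3 30 b2 fb 78 1a]
D2: mem[0x09..0x0a] <- [d0 ac]
D3: mem[0x00..0x01] <- [f3 30]
query mem[0x08]=0x78, mem[0x10]=0xac, mem[0x03]=0xac

MEM[0x08,0x10,0x03] = 78 ac ac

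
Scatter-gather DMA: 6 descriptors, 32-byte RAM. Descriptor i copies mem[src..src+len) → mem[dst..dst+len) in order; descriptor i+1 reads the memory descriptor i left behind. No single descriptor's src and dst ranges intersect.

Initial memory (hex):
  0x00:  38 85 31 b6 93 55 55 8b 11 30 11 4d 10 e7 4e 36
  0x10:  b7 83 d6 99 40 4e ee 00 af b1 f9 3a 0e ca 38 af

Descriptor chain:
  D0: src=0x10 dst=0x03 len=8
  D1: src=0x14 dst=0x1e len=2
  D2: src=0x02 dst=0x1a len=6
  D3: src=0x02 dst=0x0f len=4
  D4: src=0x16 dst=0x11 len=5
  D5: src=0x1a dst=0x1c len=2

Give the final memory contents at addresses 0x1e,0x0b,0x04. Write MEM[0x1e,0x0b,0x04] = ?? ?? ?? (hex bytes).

D0: mem[0x03..0x0a] <- [b7 83 d6 99 40 4e ee 00]
D1: mem[0x1e..0x1f] <- [40 4e]
D2: mem[0x1a..0x1f] <- [31 b7 83 d6 99 40]
D3: mem[0x0f..0x12] <- [31 b7 83 d6]
D4: mem[0x11..0x15] <- [ee 00 af b1 31]
D5: mem[0x1c..0x1d] <- [31 b7]
query mem[0x1e]=0x99, mem[0x0b]=0x4d, mem[0x04]=0x83

MEM[0x1e,0x0b,0x04] = 99 4d 83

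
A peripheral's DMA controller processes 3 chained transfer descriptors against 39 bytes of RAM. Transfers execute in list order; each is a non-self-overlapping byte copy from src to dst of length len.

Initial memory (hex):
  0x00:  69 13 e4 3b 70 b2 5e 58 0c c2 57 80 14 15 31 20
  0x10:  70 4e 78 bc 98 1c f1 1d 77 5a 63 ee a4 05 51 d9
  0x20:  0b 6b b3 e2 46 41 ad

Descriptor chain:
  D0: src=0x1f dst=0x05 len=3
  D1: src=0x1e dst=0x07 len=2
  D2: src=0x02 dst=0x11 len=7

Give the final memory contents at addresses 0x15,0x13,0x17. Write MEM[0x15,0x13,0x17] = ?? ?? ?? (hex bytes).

MEM[0x15,0x13,0x17] = 0b 70 d9

D0: mem[0x05..0x07] <- [d9 0b 6b]
D1: mem[0x07..0x08] <- [51 d9]
D2: mem[0x11..0x17] <- [e4 3b 70 d9 0b 51 d9]
query mem[0x15]=0x0b, mem[0x13]=0x70, mem[0x17]=0xd9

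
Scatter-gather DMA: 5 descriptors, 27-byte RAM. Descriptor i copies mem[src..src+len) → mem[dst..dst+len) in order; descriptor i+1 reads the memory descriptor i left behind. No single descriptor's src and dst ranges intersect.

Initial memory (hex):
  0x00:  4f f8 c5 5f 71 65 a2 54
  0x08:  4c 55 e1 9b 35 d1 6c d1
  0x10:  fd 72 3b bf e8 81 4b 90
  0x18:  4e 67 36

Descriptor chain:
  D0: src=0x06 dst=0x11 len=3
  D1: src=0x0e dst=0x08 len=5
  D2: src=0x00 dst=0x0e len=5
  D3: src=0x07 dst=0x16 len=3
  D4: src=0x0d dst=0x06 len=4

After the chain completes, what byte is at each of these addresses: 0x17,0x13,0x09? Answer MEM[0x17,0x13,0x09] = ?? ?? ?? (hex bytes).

MEM[0x17,0x13,0x09] = 6c 4c c5

#0 dst[0x11+3] := {0xa2,0x54,0x4c}
#1 dst[0x08+5] := {0x6c,0xd1,0xfd,0xa2,0x54}
#2 dst[0x0e+5] := {0x4f,0xf8,0xc5,0x5f,0x71}
#3 dst[0x16+3] := {0x54,0x6c,0xd1}
#4 dst[0x06+4] := {0xd1,0x4f,0xf8,0xc5}
query mem[0x17]=0x6c, mem[0x13]=0x4c, mem[0x09]=0xc5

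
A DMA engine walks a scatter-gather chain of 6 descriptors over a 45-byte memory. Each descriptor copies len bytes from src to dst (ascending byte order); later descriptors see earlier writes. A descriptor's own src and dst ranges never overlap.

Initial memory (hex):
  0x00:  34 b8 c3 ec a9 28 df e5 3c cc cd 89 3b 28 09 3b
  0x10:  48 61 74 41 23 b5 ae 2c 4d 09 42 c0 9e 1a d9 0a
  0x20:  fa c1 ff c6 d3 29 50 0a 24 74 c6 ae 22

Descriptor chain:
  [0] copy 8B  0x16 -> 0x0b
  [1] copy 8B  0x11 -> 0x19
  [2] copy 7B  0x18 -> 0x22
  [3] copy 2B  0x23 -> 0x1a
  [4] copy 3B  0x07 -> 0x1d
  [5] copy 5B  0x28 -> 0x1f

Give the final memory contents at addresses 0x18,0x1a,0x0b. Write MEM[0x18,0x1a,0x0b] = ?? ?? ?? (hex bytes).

[0] 0x16->0x0b len=8 : ae 2c 4d 09 42 c0 9e 1a
[1] 0x11->0x19 len=8 : 9e 1a 41 23 b5 ae 2c 4d
[2] 0x18->0x22 len=7 : 4d 9e 1a 41 23 b5 ae
[3] 0x23->0x1a len=2 : 9e 1a
[4] 0x07->0x1d len=3 : e5 3c cc
[5] 0x28->0x1f len=5 : ae 74 c6 ae 22
query mem[0x18]=0x4d, mem[0x1a]=0x9e, mem[0x0b]=0xae

MEM[0x18,0x1a,0x0b] = 4d 9e ae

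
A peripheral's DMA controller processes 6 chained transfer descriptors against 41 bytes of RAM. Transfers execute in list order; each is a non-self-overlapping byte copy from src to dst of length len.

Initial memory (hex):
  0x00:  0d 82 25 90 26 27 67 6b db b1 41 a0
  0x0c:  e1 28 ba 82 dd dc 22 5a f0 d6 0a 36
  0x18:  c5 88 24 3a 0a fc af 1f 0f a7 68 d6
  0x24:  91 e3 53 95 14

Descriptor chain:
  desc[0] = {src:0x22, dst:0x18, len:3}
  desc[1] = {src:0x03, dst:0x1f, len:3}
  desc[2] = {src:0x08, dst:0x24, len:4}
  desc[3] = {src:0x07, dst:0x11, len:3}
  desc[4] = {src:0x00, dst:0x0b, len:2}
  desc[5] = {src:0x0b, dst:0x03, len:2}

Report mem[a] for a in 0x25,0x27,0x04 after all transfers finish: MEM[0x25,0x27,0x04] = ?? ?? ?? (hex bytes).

MEM[0x25,0x27,0x04] = b1 a0 82

#0 dst[0x18+3] := {0x68,0xd6,0x91}
#1 dst[0x1f+3] := {0x90,0x26,0x27}
#2 dst[0x24+4] := {0xdb,0xb1,0x41,0xa0}
#3 dst[0x11+3] := {0x6b,0xdb,0xb1}
#4 dst[0x0b+2] := {0x0d,0x82}
#5 dst[0x03+2] := {0x0d,0x82}
query mem[0x25]=0xb1, mem[0x27]=0xa0, mem[0x04]=0x82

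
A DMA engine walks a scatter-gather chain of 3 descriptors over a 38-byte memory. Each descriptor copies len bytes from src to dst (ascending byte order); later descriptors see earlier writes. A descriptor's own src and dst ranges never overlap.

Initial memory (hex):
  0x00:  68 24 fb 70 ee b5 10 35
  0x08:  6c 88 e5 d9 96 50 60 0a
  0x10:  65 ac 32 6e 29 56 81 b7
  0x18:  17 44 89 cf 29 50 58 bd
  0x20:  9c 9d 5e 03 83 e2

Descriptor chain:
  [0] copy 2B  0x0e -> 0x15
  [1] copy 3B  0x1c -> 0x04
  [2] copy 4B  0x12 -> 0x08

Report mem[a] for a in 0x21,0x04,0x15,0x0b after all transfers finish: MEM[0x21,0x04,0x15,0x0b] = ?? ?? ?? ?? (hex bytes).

MEM[0x21,0x04,0x15,0x0b] = 9d 29 60 60

D0: mem[0x15..0x16] <- [60 0a]
D1: mem[0x04..0x06] <- [29 50 58]
D2: mem[0x08..0x0b] <- [32 6e 29 60]
query mem[0x21]=0x9d, mem[0x04]=0x29, mem[0x15]=0x60, mem[0x0b]=0x60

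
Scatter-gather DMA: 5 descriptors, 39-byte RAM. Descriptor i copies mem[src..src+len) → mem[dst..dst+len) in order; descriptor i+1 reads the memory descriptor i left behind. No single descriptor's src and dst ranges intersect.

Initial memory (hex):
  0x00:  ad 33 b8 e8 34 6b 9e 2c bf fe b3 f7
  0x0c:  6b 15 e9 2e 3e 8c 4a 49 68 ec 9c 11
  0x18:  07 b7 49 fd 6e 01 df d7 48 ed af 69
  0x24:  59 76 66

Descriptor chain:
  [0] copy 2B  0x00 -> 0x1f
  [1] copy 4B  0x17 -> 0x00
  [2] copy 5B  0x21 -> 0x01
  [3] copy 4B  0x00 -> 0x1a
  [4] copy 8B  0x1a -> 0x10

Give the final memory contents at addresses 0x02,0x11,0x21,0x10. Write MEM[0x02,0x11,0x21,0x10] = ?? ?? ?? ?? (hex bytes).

MEM[0x02,0x11,0x21,0x10] = af ed ed 11

[0] 0x00->0x1f len=2 : ad 33
[1] 0x17->0x00 len=4 : 11 07 b7 49
[2] 0x21->0x01 len=5 : ed af 69 59 76
[3] 0x00->0x1a len=4 : 11 ed af 69
[4] 0x1a->0x10 len=8 : 11 ed af 69 df ad 33 ed
query mem[0x02]=0xaf, mem[0x11]=0xed, mem[0x21]=0xed, mem[0x10]=0x11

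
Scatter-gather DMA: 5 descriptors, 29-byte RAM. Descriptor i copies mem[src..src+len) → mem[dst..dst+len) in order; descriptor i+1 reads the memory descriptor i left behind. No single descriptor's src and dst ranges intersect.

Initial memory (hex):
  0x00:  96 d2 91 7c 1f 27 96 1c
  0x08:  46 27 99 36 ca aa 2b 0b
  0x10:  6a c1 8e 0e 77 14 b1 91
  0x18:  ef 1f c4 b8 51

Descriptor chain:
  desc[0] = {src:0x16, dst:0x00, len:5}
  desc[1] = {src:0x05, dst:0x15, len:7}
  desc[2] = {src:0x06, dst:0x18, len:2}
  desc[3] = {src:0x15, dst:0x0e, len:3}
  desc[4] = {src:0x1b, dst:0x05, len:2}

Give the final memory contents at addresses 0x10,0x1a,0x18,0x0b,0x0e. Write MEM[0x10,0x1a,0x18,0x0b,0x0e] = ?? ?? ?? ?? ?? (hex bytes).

[0] 0x16->0x00 len=5 : b1 91 ef 1f c4
[1] 0x05->0x15 len=7 : 27 96 1c 46 27 99 36
[2] 0x06->0x18 len=2 : 96 1c
[3] 0x15->0x0e len=3 : 27 96 1c
[4] 0x1b->0x05 len=2 : 36 51
query mem[0x10]=0x1c, mem[0x1a]=0x99, mem[0x18]=0x96, mem[0x0b]=0x36, mem[0x0e]=0x27

MEM[0x10,0x1a,0x18,0x0b,0x0e] = 1c 99 96 36 27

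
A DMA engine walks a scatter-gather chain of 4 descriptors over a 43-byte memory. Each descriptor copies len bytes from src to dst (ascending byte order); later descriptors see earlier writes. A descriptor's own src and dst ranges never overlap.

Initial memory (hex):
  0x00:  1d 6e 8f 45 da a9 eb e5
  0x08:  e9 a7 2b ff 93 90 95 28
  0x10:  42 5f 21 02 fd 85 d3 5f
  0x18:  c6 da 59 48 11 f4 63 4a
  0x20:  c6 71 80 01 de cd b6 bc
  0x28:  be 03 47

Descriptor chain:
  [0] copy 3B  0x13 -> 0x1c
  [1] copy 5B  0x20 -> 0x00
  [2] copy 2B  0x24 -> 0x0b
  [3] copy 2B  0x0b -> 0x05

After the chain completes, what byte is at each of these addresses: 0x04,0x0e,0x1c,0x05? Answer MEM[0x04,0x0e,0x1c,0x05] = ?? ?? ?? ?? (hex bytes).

D0: mem[0x1c..0x1e] <- [02 fd 85]
D1: mem[0x00..0x04] <- [c6 71 80 01 de]
D2: mem[0x0b..0x0c] <- [de cd]
D3: mem[0x05..0x06] <- [de cd]
query mem[0x04]=0xde, mem[0x0e]=0x95, mem[0x1c]=0x02, mem[0x05]=0xde

MEM[0x04,0x0e,0x1c,0x05] = de 95 02 de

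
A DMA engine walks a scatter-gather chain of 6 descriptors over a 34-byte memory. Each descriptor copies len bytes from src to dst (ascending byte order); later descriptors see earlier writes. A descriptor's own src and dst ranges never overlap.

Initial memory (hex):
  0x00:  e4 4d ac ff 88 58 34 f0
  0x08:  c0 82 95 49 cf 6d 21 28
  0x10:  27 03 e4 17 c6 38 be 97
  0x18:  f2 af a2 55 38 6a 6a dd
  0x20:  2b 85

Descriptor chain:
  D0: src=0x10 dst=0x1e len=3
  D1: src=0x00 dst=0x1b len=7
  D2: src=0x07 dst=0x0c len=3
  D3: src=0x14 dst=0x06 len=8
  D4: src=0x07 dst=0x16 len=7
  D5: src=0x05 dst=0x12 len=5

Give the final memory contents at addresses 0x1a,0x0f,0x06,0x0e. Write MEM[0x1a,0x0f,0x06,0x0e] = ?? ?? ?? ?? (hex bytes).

MEM[0x1a,0x0f,0x06,0x0e] = af 28 c6 82

  after D0: wrote 3B at 0x1e = 2703e4
  after D1: wrote 7B at 0x1b = e44dacff885834
  after D2: wrote 3B at 0x0c = f0c082
  after D3: wrote 8B at 0x06 = c638be97f2afa2e4
  after D4: wrote 7B at 0x16 = 38be97f2afa2e4
  after D5: wrote 5B at 0x12 = 58c638be97
query mem[0x1a]=0xaf, mem[0x0f]=0x28, mem[0x06]=0xc6, mem[0x0e]=0x82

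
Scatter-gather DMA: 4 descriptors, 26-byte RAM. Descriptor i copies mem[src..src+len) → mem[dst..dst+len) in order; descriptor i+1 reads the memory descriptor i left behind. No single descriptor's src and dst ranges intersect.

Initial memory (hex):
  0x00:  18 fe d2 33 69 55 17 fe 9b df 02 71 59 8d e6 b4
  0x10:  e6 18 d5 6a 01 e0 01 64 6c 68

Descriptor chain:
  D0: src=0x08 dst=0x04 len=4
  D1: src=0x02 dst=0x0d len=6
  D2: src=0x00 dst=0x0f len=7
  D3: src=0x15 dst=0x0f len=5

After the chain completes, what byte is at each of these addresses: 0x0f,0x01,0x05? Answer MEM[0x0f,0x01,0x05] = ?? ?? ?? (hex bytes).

MEM[0x0f,0x01,0x05] = 02 fe df

#0 dst[0x04+4] := {0x9b,0xdf,0x02,0x71}
#1 dst[0x0d+6] := {0xd2,0x33,0x9b,0xdf,0x02,0x71}
#2 dst[0x0f+7] := {0x18,0xfe,0xd2,0x33,0x9b,0xdf,0x02}
#3 dst[0x0f+5] := {0x02,0x01,0x64,0x6c,0x68}
query mem[0x0f]=0x02, mem[0x01]=0xfe, mem[0x05]=0xdf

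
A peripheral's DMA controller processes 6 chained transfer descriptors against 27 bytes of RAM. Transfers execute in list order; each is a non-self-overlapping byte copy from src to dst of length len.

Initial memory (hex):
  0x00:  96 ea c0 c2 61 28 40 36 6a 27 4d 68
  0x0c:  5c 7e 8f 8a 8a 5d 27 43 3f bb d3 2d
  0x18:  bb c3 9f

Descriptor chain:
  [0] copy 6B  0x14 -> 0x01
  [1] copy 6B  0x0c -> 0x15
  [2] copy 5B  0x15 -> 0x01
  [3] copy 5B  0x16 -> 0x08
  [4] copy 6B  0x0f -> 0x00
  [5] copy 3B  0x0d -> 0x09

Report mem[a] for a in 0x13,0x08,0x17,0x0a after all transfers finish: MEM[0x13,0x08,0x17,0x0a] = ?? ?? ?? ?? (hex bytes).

#0 dst[0x01+6] := {0x3f,0xbb,0xd3,0x2d,0xbb,0xc3}
#1 dst[0x15+6] := {0x5c,0x7e,0x8f,0x8a,0x8a,0x5d}
#2 dst[0x01+5] := {0x5c,0x7e,0x8f,0x8a,0x8a}
#3 dst[0x08+5] := {0x7e,0x8f,0x8a,0x8a,0x5d}
#4 dst[0x00+6] := {0x8a,0x8a,0x5d,0x27,0x43,0x3f}
#5 dst[0x09+3] := {0x7e,0x8f,0x8a}
query mem[0x13]=0x43, mem[0x08]=0x7e, mem[0x17]=0x8f, mem[0x0a]=0x8f

MEM[0x13,0x08,0x17,0x0a] = 43 7e 8f 8f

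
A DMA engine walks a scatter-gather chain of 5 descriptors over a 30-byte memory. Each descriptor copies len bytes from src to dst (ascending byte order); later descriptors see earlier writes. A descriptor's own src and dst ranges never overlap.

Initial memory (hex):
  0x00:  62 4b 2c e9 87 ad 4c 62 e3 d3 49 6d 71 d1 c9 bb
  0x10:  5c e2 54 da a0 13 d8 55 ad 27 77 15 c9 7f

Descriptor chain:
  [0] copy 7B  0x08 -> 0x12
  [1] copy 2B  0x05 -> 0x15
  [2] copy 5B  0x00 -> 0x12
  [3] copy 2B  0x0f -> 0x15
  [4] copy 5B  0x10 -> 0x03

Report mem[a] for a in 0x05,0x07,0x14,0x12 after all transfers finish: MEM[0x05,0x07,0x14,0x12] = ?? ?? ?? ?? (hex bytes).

MEM[0x05,0x07,0x14,0x12] = 62 2c 2c 62

#0 dst[0x12+7] := {0xe3,0xd3,0x49,0x6d,0x71,0xd1,0xc9}
#1 dst[0x15+2] := {0xad,0x4c}
#2 dst[0x12+5] := {0x62,0x4b,0x2c,0xe9,0x87}
#3 dst[0x15+2] := {0xbb,0x5c}
#4 dst[0x03+5] := {0x5c,0xe2,0x62,0x4b,0x2c}
query mem[0x05]=0x62, mem[0x07]=0x2c, mem[0x14]=0x2c, mem[0x12]=0x62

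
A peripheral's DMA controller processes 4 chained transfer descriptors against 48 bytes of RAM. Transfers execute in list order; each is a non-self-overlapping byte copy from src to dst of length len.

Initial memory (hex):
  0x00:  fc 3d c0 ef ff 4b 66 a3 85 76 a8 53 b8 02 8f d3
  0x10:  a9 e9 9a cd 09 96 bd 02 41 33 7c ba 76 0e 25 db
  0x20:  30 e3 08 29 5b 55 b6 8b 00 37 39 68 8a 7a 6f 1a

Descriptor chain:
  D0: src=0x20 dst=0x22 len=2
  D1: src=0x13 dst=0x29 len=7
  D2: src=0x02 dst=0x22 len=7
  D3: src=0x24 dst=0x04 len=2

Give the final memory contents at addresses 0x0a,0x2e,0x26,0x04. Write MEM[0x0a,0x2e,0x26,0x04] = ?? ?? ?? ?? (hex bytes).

[0] 0x20->0x22 len=2 : 30 e3
[1] 0x13->0x29 len=7 : cd 09 96 bd 02 41 33
[2] 0x02->0x22 len=7 : c0 ef ff 4b 66 a3 85
[3] 0x24->0x04 len=2 : ff 4b
query mem[0x0a]=0xa8, mem[0x2e]=0x41, mem[0x26]=0x66, mem[0x04]=0xff

MEM[0x0a,0x2e,0x26,0x04] = a8 41 66 ff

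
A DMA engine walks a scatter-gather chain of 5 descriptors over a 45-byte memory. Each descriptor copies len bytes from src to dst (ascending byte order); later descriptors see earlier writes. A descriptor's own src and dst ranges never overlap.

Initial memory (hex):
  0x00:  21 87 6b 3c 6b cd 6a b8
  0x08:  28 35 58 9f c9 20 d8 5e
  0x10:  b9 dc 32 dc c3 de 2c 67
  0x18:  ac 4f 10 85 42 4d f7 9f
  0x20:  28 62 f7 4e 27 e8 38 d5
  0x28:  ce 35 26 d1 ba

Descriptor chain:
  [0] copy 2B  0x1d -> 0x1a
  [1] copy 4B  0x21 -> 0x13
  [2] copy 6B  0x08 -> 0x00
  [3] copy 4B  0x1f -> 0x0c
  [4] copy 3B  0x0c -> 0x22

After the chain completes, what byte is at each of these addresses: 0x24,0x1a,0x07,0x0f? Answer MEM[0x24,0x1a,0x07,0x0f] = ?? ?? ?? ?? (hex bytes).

[0] 0x1d->0x1a len=2 : 4d f7
[1] 0x21->0x13 len=4 : 62 f7 4e 27
[2] 0x08->0x00 len=6 : 28 35 58 9f c9 20
[3] 0x1f->0x0c len=4 : 9f 28 62 f7
[4] 0x0c->0x22 len=3 : 9f 28 62
query mem[0x24]=0x62, mem[0x1a]=0x4d, mem[0x07]=0xb8, mem[0x0f]=0xf7

MEM[0x24,0x1a,0x07,0x0f] = 62 4d b8 f7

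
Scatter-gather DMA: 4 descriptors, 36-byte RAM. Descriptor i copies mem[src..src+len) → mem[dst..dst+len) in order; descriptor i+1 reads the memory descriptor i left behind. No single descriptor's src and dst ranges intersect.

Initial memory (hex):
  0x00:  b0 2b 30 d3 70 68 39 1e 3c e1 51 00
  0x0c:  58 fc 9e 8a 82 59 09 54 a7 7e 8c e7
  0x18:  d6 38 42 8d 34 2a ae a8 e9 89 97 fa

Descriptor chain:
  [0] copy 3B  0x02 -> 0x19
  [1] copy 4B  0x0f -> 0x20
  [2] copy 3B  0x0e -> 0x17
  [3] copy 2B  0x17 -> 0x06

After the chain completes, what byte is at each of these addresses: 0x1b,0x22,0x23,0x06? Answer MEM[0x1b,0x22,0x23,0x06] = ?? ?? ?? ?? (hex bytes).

[0] 0x02->0x19 len=3 : 30 d3 70
[1] 0x0f->0x20 len=4 : 8a 82 59 09
[2] 0x0e->0x17 len=3 : 9e 8a 82
[3] 0x17->0x06 len=2 : 9e 8a
query mem[0x1b]=0x70, mem[0x22]=0x59, mem[0x23]=0x09, mem[0x06]=0x9e

MEM[0x1b,0x22,0x23,0x06] = 70 59 09 9e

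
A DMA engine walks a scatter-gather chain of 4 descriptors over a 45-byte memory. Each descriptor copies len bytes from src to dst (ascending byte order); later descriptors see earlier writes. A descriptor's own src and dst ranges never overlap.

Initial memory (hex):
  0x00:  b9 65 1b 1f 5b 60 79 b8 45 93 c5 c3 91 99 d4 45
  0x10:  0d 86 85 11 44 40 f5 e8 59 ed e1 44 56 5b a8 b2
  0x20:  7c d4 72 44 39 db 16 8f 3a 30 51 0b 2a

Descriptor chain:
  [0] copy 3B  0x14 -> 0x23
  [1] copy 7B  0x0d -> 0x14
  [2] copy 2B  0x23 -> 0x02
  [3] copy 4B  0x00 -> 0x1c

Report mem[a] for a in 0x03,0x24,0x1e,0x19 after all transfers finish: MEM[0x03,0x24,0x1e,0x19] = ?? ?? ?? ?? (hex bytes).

#0 dst[0x23+3] := {0x44,0x40,0xf5}
#1 dst[0x14+7] := {0x99,0xd4,0x45,0x0d,0x86,0x85,0x11}
#2 dst[0x02+2] := {0x44,0x40}
#3 dst[0x1c+4] := {0xb9,0x65,0x44,0x40}
query mem[0x03]=0x40, mem[0x24]=0x40, mem[0x1e]=0x44, mem[0x19]=0x85

MEM[0x03,0x24,0x1e,0x19] = 40 40 44 85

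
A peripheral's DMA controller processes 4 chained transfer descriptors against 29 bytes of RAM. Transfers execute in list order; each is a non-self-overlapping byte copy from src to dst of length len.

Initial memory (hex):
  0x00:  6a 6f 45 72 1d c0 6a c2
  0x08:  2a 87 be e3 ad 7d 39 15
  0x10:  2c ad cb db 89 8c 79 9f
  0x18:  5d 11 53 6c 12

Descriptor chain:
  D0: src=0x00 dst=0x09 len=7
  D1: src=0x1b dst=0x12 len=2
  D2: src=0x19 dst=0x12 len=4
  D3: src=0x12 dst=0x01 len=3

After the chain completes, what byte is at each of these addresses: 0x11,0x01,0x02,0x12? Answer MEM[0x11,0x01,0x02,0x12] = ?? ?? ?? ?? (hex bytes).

MEM[0x11,0x01,0x02,0x12] = ad 11 53 11

  after D0: wrote 7B at 0x09 = 6a6f45721dc06a
  after D1: wrote 2B at 0x12 = 6c12
  after D2: wrote 4B at 0x12 = 11536c12
  after D3: wrote 3B at 0x01 = 11536c
query mem[0x11]=0xad, mem[0x01]=0x11, mem[0x02]=0x53, mem[0x12]=0x11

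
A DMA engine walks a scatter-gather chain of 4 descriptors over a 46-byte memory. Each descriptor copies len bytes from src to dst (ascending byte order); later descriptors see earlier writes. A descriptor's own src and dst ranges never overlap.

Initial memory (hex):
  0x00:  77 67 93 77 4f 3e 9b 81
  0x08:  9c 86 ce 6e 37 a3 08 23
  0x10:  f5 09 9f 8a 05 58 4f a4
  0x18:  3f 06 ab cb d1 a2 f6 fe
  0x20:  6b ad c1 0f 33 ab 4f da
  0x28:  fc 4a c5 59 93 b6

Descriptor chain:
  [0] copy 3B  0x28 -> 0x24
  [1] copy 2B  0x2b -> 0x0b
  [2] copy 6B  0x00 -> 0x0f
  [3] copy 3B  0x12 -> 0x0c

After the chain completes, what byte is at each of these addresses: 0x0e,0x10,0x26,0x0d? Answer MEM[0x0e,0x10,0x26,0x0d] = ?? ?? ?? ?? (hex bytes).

MEM[0x0e,0x10,0x26,0x0d] = 3e 67 c5 4f

[0] 0x28->0x24 len=3 : fc 4a c5
[1] 0x2b->0x0b len=2 : 59 93
[2] 0x00->0x0f len=6 : 77 67 93 77 4f 3e
[3] 0x12->0x0c len=3 : 77 4f 3e
query mem[0x0e]=0x3e, mem[0x10]=0x67, mem[0x26]=0xc5, mem[0x0d]=0x4f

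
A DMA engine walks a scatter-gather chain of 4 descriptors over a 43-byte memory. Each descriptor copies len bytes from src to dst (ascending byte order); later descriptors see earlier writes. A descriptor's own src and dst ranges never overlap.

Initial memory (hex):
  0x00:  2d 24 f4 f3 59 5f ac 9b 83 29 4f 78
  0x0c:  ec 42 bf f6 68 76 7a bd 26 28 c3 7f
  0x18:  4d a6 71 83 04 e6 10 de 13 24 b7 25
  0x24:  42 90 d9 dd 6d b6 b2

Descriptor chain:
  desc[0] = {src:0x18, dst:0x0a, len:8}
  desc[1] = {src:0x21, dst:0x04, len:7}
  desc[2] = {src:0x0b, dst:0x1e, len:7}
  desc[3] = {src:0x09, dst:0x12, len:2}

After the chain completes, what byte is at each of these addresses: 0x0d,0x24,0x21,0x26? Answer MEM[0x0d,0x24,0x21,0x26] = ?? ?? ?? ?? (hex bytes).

MEM[0x0d,0x24,0x21,0x26] = 83 de 04 d9

D0: mem[0x0a..0x11] <- [4d a6 71 83 04 e6 10 de]
D1: mem[0x04..0x0a] <- [24 b7 25 42 90 d9 dd]
D2: mem[0x1e..0x24] <- [a6 71 83 04 e6 10 de]
D3: mem[0x12..0x13] <- [d9 dd]
query mem[0x0d]=0x83, mem[0x24]=0xde, mem[0x21]=0x04, mem[0x26]=0xd9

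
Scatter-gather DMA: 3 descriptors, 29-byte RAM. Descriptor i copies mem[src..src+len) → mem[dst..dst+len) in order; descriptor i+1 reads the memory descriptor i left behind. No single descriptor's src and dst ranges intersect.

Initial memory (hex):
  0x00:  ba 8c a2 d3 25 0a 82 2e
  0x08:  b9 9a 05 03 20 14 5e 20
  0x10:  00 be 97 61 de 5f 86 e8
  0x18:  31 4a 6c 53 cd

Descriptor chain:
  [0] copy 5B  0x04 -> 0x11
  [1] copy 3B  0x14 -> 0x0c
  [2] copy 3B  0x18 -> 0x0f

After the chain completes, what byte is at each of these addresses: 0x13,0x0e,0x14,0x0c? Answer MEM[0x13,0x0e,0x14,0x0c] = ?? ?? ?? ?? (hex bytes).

MEM[0x13,0x0e,0x14,0x0c] = 82 86 2e 2e

  after D0: wrote 5B at 0x11 = 250a822eb9
  after D1: wrote 3B at 0x0c = 2eb986
  after D2: wrote 3B at 0x0f = 314a6c
query mem[0x13]=0x82, mem[0x0e]=0x86, mem[0x14]=0x2e, mem[0x0c]=0x2e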